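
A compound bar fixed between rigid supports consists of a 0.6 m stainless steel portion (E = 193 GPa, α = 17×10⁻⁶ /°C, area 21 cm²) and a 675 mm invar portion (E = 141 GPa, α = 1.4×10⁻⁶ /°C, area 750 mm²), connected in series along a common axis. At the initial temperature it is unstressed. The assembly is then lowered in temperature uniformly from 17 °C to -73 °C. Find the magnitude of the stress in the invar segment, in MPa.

With the walls removed the bar would change length by δ_free = Σ αᵢΔT Lᵢ = 17×10⁻⁶×90×600 + 1.4×10⁻⁶×90×675 = 1.003 mm.
The walls prevent any net length change, so an axial force P (same in every segment) develops. Compatibility: P · Σ Lᵢ/(AᵢEᵢ) = δ_free.
The series flexibility is Σ Lᵢ/(AᵢEᵢ) = 600/(2100×193×10³) + 675/(750×141×10³) = 7.863×10⁻⁶ mm/N.
P = 1.003 / 7.863×10⁻⁶ = 127600 N = 127.6 kN, tensile.
σ_{invar} = P / A = 127600 / 750 = 170.1 MPa.

σ ≈ 170 MPa (tensile)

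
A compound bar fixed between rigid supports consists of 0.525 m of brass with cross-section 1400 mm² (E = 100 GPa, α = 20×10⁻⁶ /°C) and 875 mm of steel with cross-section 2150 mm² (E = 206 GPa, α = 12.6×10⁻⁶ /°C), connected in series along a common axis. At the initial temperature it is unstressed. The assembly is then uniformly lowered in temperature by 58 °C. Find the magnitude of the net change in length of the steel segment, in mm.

If the supports were absent, the total length change would be Σ αᵢΔT Lᵢ = 20×10⁻⁶×58×525 + 12.6×10⁻⁶×58×875 = 1.248 mm.
Since the ends are fixed, an axial force P builds up, equal in every segment, with P · Σ Lᵢ/(AᵢEᵢ) = δ_free.
Σ Lᵢ/(AᵢEᵢ) = 525/(1400×100×10³) + 875/(2150×206×10³) = 5.726×10⁻⁶ mm/N.
Hence P = δ_free / Σ(L/AE) = 1.248/5.726×10⁻⁶ = 218 kN (tensile).
For the steel segment, free thermal change = 12.6×10⁻⁶×58×875 = 0.6394 mm and elastic change from P = 218000×875/(2150×206×10³) = 0.4308 mm; these oppose, so the net change is 0.209 mm (segment shortens).

|ΔL| ≈ 0.209 mm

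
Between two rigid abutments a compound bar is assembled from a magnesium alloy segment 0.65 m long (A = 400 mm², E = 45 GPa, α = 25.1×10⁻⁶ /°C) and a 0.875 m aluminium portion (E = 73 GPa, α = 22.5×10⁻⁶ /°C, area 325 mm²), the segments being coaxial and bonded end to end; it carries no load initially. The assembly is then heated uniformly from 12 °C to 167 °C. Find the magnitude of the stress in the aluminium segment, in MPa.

σ ≈ 235 MPa (compressive)

Free thermal expansion of the whole bar: Σ αᵢΔT Lᵢ = 25.1×10⁻⁶×155×650 + 22.5×10⁻⁶×155×875 = 5.58 mm.
Since the ends are fixed, an axial force P builds up, equal in every segment, with P · Σ Lᵢ/(AᵢEᵢ) = δ_free.
The series flexibility is Σ Lᵢ/(AᵢEᵢ) = 650/(400×45×10³) + 875/(325×73×10³) = 7.299×10⁻⁵ mm/N.
P = 5.58 / 7.299×10⁻⁵ = 76450 N = 76.45 kN, compressive.
σ_{aluminium} = P / A = 76450 / 325 = 235.2 MPa.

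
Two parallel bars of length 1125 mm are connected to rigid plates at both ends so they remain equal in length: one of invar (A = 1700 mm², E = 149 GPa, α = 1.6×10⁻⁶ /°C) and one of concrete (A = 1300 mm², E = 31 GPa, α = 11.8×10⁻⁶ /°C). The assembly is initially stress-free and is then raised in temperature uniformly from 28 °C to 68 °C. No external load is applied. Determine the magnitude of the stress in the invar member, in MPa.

σ ≈ 8.34 MPa (tensile)

Both members must finish at the same length. With the larger α, the concrete tends to over-expand; the plates restrain it, putting the concrete in compression and the invar in tension. With no external load the two internal forces are equal and opposite, magnitude P.
Compatibility of the two members (thermal + elastic change equal): (α₁ − α₂)ΔT = P·[1/(A₁E₁) + 1/(A₂E₂)].
|α₁ − α₂|·ΔT = 10.2×10⁻⁶ × 40 = 0.000408.
1/(A₁E₁) + 1/(A₂E₂) = 1/(1700×149×10³) + 1/(1300×31×10³) = 2.876×10⁻⁸ N⁻¹.
P = 0.000408 / 2.876×10⁻⁸ = 14190 N = 14.19 kN.
σ_{invar} = P/A₁ = 14190/1700 = 8.344 MPa, tensile.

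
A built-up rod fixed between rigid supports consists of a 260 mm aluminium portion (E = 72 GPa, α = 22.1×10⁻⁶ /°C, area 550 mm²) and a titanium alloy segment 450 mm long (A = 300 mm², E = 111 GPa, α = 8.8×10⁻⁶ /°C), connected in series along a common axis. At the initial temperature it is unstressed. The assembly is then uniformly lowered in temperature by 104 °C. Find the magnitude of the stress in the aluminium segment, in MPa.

σ ≈ 91.4 MPa (tensile)

With the walls removed the bar would change length by δ_free = Σ αᵢΔT Lᵢ = 22.1×10⁻⁶×104×260 + 8.8×10⁻⁶×104×450 = 1.009 mm.
The rigid supports impose zero overall length change; the single axial force P common to all segments must satisfy P Σ Lᵢ/(AᵢEᵢ) = δ_free.
Σ Lᵢ/(AᵢEᵢ) = 260/(550×72×10³) + 450/(300×111×10³) = 2.008×10⁻⁵ mm/N.
So P = 1.009 / 2.008×10⁻⁵ = 50.27 kN, tensile.
σ_{aluminium} = P / A = 50270 / 550 = 91.4 MPa.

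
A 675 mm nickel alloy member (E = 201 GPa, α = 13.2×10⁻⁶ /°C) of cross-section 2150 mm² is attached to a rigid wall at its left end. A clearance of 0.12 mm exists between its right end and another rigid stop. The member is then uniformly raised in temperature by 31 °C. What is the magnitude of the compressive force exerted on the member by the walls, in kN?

Free thermal elongation = αΔT L = 13.2×10⁻⁶ × 31 × 675 = 0.2762 mm.
After closing the 0.12 mm clearance, 0.2762 − 0.12 = 0.1562 mm of expansion remains to be suppressed by the wall.
So σ = E(δ_free − g)/L = 201×10³ × 0.1562/675 = 46.52 MPa.
P = σA = 46.52 × 2150 = 100 kN.

P ≈ 100 kN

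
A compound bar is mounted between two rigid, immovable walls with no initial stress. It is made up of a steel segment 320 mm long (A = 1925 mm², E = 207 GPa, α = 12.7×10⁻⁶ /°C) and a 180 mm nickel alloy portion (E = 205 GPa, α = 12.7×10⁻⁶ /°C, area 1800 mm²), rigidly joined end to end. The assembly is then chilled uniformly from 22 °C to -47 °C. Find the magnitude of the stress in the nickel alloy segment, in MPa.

With the walls removed the bar would change length by δ_free = Σ αᵢΔT Lᵢ = 12.7×10⁻⁶×69×320 + 12.7×10⁻⁶×69×180 = 0.4381 mm.
The walls prevent any net length change, so an axial force P (same in every segment) develops. Compatibility: P · Σ Lᵢ/(AᵢEᵢ) = δ_free.
Σ Lᵢ/(AᵢEᵢ) = 320/(1925×207×10³) + 180/(1800×205×10³) = 1.291×10⁻⁶ mm/N.
So P = 0.4381 / 1.291×10⁻⁶ = 339.4 kN, tensile.
σ_{nickel alloy} = P / A = 339400 / 1800 = 188.6 MPa.

σ ≈ 189 MPa (tensile)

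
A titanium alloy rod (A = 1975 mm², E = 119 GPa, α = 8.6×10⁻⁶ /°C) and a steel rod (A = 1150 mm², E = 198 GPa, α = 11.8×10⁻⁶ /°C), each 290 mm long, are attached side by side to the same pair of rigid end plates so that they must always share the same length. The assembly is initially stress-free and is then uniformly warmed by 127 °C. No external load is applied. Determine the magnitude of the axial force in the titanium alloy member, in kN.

P ≈ 47 kN (tensile in the titanium alloy)

The steel has the larger α, so on heating it would change length more than the titanium alloy if both were free. The rigid plates force a common final length, so the steel is put into compression and the titanium alloy into tension, with equal and opposite forces P (no external load).
Compatibility of the two members (thermal + elastic change equal): (α₁ − α₂)ΔT = P·[1/(A₁E₁) + 1/(A₂E₂)].
|α₁ − α₂|·ΔT = 3.2×10⁻⁶ × 127 = 0.0004064.
1/(A₁E₁) + 1/(A₂E₂) = 1/(1975×119×10³) + 1/(1150×198×10³) = 8.647×10⁻⁹ N⁻¹.
P = 0.0004064 / 8.647×10⁻⁹ = 47000 N = 47 kN.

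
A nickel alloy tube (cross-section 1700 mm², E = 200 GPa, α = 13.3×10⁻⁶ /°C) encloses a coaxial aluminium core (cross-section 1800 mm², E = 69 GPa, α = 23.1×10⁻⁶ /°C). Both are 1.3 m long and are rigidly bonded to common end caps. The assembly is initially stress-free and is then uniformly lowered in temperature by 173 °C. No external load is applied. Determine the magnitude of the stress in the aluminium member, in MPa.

σ ≈ 85.7 MPa (tensile)

The aluminium has the larger α, so on cooling it would change length more than the nickel alloy if both were free. The rigid plates force a common final length, so the aluminium is put into tension and the nickel alloy into compression, with equal and opposite forces P (no external load).
Setting the final lengths equal and cancelling L: (α₁ − α₂)ΔT = P/(A₁E₁) + P/(A₂E₂).
|α₁ − α₂|·ΔT = 9.8×10⁻⁶ × 173 = 0.001695.
1/(A₁E₁) + 1/(A₂E₂) = 1/(1700×200×10³) + 1/(1800×69×10³) = 1.099×10⁻⁸ N⁻¹.
P = 0.001695 / 1.099×10⁻⁸ = 154200 N = 154.2 kN.
σ_{aluminium} = P/A₂ = 154200/1800 = 85.68 MPa, tensile.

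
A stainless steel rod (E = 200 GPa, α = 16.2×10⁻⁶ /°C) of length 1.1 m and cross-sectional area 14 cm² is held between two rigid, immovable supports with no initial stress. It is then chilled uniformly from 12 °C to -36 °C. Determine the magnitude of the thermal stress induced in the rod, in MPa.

Because both ends are immovable the net strain is zero, and the suppressed thermal strain is αΔT = 16.2×10⁻⁶ × 48 = 777.6×10⁻⁶.
The stress required to suppress this strain is σ = Eε = 200×10³ × 777.6×10⁻⁶ = 155.5 MPa, tensile since the rod is trying to contract.

σ ≈ 156 MPa (tensile)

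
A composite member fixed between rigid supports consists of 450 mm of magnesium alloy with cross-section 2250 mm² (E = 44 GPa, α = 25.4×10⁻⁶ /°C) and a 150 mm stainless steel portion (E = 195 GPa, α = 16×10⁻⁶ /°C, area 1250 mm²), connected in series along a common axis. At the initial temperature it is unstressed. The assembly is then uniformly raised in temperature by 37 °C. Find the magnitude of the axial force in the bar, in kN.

With the walls removed the bar would change length by δ_free = Σ αᵢΔT Lᵢ = 25.4×10⁻⁶×37×450 + 16×10⁻⁶×37×150 = 0.5117 mm.
The rigid supports impose zero overall length change; the single axial force P common to all segments must satisfy P Σ Lᵢ/(AᵢEᵢ) = δ_free.
Σ Lᵢ/(AᵢEᵢ) = 450/(2250×44×10³) + 150/(1250×195×10³) = 5.161×10⁻⁶ mm/N.
So P = 0.5117 / 5.161×10⁻⁶ = 99.15 kN, compressive.

P ≈ 99.2 kN (compressive)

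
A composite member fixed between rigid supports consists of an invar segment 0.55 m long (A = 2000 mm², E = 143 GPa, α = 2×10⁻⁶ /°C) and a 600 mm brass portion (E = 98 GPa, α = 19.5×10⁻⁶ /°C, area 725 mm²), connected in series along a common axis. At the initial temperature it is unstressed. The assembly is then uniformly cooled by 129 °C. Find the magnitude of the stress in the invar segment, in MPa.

If the supports were absent, the total length change would be Σ αᵢΔT Lᵢ = 2×10⁻⁶×129×550 + 19.5×10⁻⁶×129×600 = 1.651 mm.
The walls prevent any net length change, so an axial force P (same in every segment) develops. Compatibility: P · Σ Lᵢ/(AᵢEᵢ) = δ_free.
Σ Lᵢ/(AᵢEᵢ) = 550/(2000×143×10³) + 600/(725×98×10³) = 1.037×10⁻⁵ mm/N.
Hence P = δ_free / Σ(L/AE) = 1.651/1.037×10⁻⁵ = 159.3 kN (tensile).
σ_{invar} = P / A = 159300 / 2000 = 79.63 MPa.

σ ≈ 79.6 MPa (tensile)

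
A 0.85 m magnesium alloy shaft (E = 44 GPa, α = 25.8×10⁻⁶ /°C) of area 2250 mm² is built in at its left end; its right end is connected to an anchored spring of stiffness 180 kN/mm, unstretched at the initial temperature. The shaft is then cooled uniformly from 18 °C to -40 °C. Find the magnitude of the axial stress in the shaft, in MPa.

Free thermal contraction: δ_free = αΔT L = 25.8×10⁻⁶ × 58 × 850 = 1.272 mm.
Let P be the tensile force in the spring. The shaft extends elastically by PL/(AE) and the spring stretches by P/k; together these equal δ_free.
So P = δ_free / [L/(AE) + 1/k] = 1.272 / [ 850/(2250×44×10³) + 1/(180×10³) ].
P = 1.272 / 1.414×10⁻⁵ = 89940 N.
σ = P/A = 89940/2250 = 39.98 MPa.

σ ≈ 40 MPa (tensile)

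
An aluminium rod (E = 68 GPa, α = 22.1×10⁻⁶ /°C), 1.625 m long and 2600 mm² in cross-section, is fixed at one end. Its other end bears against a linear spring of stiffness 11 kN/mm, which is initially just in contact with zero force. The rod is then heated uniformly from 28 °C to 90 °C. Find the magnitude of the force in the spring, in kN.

If the spring were absent the rod would lengthen by αΔT L = 22.1×10⁻⁶ × 62 × 1625 = 2.227 mm.
With a force P in the spring, the elastic change of the rod is PL/(AE) and that of the spring is P/k; compatibility requires their sum to equal δ_free.
P [ L/(AE) + 1/k ] = δ_free → P [ 1625/(2600×68×10³) + 1/(11×10³) ] = 2.227.
P = 2.227 / 0.0001001 = 22240 N.

P ≈ 22.2 kN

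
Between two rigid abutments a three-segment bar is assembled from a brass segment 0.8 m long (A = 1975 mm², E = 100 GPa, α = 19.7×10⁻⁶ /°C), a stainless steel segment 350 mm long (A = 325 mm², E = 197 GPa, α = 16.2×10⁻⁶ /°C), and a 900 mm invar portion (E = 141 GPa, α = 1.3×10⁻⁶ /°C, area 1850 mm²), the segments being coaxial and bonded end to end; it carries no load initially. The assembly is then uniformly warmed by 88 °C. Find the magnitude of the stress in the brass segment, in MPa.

σ ≈ 77.7 MPa (compressive)

Free thermal expansion of the whole bar: Σ αᵢΔT Lᵢ = 19.7×10⁻⁶×88×800 + 16.2×10⁻⁶×88×350 + 1.3×10⁻⁶×88×900 = 1.989 mm.
The walls prevent any net length change, so an axial force P (same in every segment) develops. Compatibility: P · Σ Lᵢ/(AᵢEᵢ) = δ_free.
The series flexibility is Σ Lᵢ/(AᵢEᵢ) = 800/(1975×100×10³) + 350/(325×197×10³) + 900/(1850×141×10³) = 1.297×10⁻⁵ mm/N.
P = 1.989 / 1.297×10⁻⁵ = 153400 N = 153.4 kN, compressive.
σ_{brass} = P / A = 153400 / 1975 = 77.65 MPa.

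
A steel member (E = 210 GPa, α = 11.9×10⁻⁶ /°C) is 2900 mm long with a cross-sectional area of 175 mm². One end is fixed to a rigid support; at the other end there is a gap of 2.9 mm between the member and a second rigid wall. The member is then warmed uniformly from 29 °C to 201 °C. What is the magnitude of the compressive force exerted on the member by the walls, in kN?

Unrestrained expansion: δ_free = αΔT L = 11.9×10⁻⁶ × 172 × 2900 = 5.936 mm.
This exceeds the 2.9 mm gap, so the wall pushes back. The portion of expansion that must be recovered elastically is δ_free − gap = 5.936 − 2.9 = 3.036 mm.
That suppressed elongation corresponds to σ = E·Δ/L = 210×10³ × 3.036/2900 = 219.8 MPa.
P = σA = 219.8 × 175 = 38.47 kN.

P ≈ 38.5 kN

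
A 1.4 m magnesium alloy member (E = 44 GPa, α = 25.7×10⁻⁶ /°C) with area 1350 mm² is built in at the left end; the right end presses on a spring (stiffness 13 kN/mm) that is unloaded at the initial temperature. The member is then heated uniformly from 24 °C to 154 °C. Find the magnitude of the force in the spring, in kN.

P ≈ 46.5 kN

Free thermal expansion: δ_free = αΔT L = 25.7×10⁻⁶ × 130 × 1400 = 4.677 mm.
With a force P in the spring, the elastic change of the member is PL/(AE) and that of the spring is P/k; compatibility requires their sum to equal δ_free.
P [ L/(AE) + 1/k ] = δ_free → P [ 1400/(1350×44×10³) + 1/(13×10³) ] = 4.677.
P = 4.677 / 0.0001005 = 46540 N.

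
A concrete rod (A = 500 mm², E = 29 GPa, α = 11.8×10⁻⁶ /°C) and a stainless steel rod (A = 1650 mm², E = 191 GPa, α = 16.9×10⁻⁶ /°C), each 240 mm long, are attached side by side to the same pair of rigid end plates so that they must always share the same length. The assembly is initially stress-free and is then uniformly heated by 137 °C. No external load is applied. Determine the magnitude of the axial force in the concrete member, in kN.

The stainless steel has the larger α, so on heating it would change length more than the concrete if both were free. The rigid plates force a common final length, so the stainless steel is put into compression and the concrete into tension, with equal and opposite forces P (no external load).
Setting the final lengths equal and cancelling L: (α₁ − α₂)ΔT = P/(A₁E₁) + P/(A₂E₂).
|α₁ − α₂|·ΔT = 5.1×10⁻⁶ × 137 = 0.0006987.
1/(A₁E₁) + 1/(A₂E₂) = 1/(500×29×10³) + 1/(1650×191×10³) = 7.214×10⁻⁸ N⁻¹.
P = 0.0006987 / 7.214×10⁻⁸ = 9686 N = 9.686 kN.

P ≈ 9.69 kN (tensile in the concrete)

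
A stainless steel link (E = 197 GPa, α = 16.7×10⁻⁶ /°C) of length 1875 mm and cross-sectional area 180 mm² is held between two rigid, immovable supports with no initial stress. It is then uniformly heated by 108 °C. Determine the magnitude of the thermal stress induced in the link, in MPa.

Because both ends are immovable the net strain is zero, and the suppressed thermal strain is αΔT = 16.7×10⁻⁶ × 108 = 1803.6×10⁻⁶.
σ = EαΔT = 197×10³ × 16.7×10⁻⁶ × 108 = 355.3 MPa (compressive; the link is trying to expand).

σ ≈ 355 MPa (compressive)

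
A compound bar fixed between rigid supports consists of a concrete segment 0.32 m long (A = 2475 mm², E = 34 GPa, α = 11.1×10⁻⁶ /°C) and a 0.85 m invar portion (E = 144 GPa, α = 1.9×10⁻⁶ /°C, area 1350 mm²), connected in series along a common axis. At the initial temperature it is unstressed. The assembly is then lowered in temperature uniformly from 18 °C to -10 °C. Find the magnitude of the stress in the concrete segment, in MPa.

Free thermal contraction of the whole bar: Σ αᵢΔT Lᵢ = 11.1×10⁻⁶×28×320 + 1.9×10⁻⁶×28×850 = 0.1447 mm.
Since the ends are fixed, an axial force P builds up, equal in every segment, with P · Σ Lᵢ/(AᵢEᵢ) = δ_free.
Σ Lᵢ/(AᵢEᵢ) = 320/(2475×34×10³) + 850/(1350×144×10³) = 8.175×10⁻⁶ mm/N.
Hence P = δ_free / Σ(L/AE) = 0.1447/8.175×10⁻⁶ = 17.7 kN (tensile).
σ_{concrete} = P / A = 17700 / 2475 = 7.15 MPa.

σ ≈ 7.15 MPa (tensile)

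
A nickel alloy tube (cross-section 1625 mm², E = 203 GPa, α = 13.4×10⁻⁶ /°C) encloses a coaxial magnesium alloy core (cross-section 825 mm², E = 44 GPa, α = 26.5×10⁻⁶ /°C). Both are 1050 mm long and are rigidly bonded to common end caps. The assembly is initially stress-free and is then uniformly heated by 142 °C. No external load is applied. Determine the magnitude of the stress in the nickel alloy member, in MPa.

The magnesium alloy has the larger α, so on heating it would change length more than the nickel alloy if both were free. The rigid plates force a common final length, so the magnesium alloy is put into compression and the nickel alloy into tension, with equal and opposite forces P (no external load).
Compatibility of the two members (thermal + elastic change equal): (α₁ − α₂)ΔT = P·[1/(A₁E₁) + 1/(A₂E₂)].
|α₁ − α₂|·ΔT = 13.1×10⁻⁶ × 142 = 0.00186.
1/(A₁E₁) + 1/(A₂E₂) = 1/(1625×203×10³) + 1/(825×44×10³) = 3.058×10⁻⁸ N⁻¹.
P = 0.00186 / 3.058×10⁻⁸ = 60830 N = 60.83 kN.
σ_{nickel alloy} = P/A₁ = 60830/1625 = 37.43 MPa, tensile.

σ ≈ 37.4 MPa (tensile)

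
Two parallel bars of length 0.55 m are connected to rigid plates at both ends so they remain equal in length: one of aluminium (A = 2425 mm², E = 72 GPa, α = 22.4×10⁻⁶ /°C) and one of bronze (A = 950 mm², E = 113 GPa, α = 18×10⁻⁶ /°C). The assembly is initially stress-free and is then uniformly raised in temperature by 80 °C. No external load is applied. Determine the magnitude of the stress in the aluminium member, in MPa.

σ ≈ 9.65 MPa (compressive)

The aluminium has the larger α, so on heating it would change length more than the bronze if both were free. The rigid plates force a common final length, so the aluminium is put into compression and the bronze into tension, with equal and opposite forces P (no external load).
Equating the net (thermal + elastic) strains gives |α₁ − α₂|·ΔT = P·[1/(A₁E₁) + 1/(A₂E₂)].
|α₁ − α₂|·ΔT = 4.4×10⁻⁶ × 80 = 0.000352.
1/(A₁E₁) + 1/(A₂E₂) = 1/(2425×72×10³) + 1/(950×113×10³) = 1.504×10⁻⁸ N⁻¹.
P = 0.000352 / 1.504×10⁻⁸ = 23400 N = 23.4 kN.
σ_{aluminium} = P/A₁ = 23400/2425 = 9.65 MPa, compressive.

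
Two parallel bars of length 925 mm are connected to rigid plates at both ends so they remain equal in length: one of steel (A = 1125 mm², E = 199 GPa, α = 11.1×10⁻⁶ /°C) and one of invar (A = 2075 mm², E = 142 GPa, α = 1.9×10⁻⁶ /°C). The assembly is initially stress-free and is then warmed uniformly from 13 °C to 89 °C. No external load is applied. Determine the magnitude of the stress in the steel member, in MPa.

σ ≈ 79.1 MPa (compressive)

Equilibrium of a rigid end plate with no external load gives equal and opposite internal forces ±P in the two members. Since α_{steel} > α_{invar}, heating drives the steel into compression and the invar into tension.
Compatibility of the two members (thermal + elastic change equal): (α₁ − α₂)ΔT = P·[1/(A₁E₁) + 1/(A₂E₂)].
|α₁ − α₂|·ΔT = 9.2×10⁻⁶ × 76 = 0.0006992.
1/(A₁E₁) + 1/(A₂E₂) = 1/(1125×199×10³) + 1/(2075×142×10³) = 7.861×10⁻⁹ N⁻¹.
P = 0.0006992 / 7.861×10⁻⁹ = 88950 N = 88.95 kN.
σ_{steel} = P/A₁ = 88950/1125 = 79.07 MPa, compressive.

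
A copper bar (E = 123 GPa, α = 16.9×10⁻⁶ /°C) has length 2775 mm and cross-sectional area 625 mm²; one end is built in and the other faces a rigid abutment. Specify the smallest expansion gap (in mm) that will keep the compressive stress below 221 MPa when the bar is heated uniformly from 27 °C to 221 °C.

Free expansion if unrestrained: δ_free = αΔT L = 16.9×10⁻⁶ × 194 × 2775 = 9.098 mm.
A stress of 221 MPa corresponds to the wall pushing the bar back by σL/E = 221×2775/(123×10³) = 4.986 mm.
The gap must absorb the remainder: g_min = 9.098 − 4.986 = 4.112 mm.

g ≈ 4.11 mm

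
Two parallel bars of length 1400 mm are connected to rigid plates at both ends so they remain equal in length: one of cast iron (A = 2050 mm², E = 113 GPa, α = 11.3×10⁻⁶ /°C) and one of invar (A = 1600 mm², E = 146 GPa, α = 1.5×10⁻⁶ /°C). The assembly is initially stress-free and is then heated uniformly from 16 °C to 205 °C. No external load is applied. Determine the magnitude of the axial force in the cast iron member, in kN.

P ≈ 215 kN (compressive in the cast iron)

The cast iron has the larger α, so on heating it would change length more than the invar if both were free. The rigid plates force a common final length, so the cast iron is put into compression and the invar into tension, with equal and opposite forces P (no external load).
Equating the net (thermal + elastic) strains gives |α₁ − α₂|·ΔT = P·[1/(A₁E₁) + 1/(A₂E₂)].
|α₁ − α₂|·ΔT = 9.8×10⁻⁶ × 189 = 0.001852.
1/(A₁E₁) + 1/(A₂E₂) = 1/(2050×113×10³) + 1/(1600×146×10³) = 8.598×10⁻⁹ N⁻¹.
So P = 0.001852 / 8.598×10⁻⁹ = 215.4 kN.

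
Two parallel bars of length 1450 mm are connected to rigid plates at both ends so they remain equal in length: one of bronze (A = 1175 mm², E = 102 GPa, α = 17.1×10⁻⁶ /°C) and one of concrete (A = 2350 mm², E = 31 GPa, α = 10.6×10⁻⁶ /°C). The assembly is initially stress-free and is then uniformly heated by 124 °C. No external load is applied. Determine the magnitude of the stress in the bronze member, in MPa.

σ ≈ 31.1 MPa (compressive)

Equilibrium of a rigid end plate with no external load gives equal and opposite internal forces ±P in the two members. Since α_{bronze} > α_{concrete}, heating drives the bronze into compression and the concrete into tension.
Equating the net (thermal + elastic) strains gives |α₁ − α₂|·ΔT = P·[1/(A₁E₁) + 1/(A₂E₂)].
|α₁ − α₂|·ΔT = 6.5×10⁻⁶ × 124 = 0.000806.
1/(A₁E₁) + 1/(A₂E₂) = 1/(1175×102×10³) + 1/(2350×31×10³) = 2.207×10⁻⁸ N⁻¹.
So P = 0.000806 / 2.207×10⁻⁸ = 36.52 kN.
σ_{bronze} = P/A₁ = 36520/1175 = 31.08 MPa, compressive.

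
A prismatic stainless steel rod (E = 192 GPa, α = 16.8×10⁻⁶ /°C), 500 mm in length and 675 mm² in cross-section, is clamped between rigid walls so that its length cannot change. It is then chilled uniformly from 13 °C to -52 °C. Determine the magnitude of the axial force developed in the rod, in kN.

P ≈ 142 kN (tensile)

Full restraint means ε = 0, so the stress is σ = EαΔT = 192×10³ × 16.8×10⁻⁶ × 65 = 209.7 MPa.
P = AEαΔT = 675 × 192×10³ × 16.8×10⁻⁶ × 65 = 141.5 kN (tensile).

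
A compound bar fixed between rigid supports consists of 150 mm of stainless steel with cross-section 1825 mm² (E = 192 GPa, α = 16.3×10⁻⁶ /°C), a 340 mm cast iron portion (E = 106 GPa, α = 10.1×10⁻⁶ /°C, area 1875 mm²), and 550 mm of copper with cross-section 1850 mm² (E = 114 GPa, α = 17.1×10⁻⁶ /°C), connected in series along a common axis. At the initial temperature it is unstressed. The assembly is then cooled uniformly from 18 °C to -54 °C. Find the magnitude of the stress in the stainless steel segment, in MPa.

Free thermal contraction of the whole bar: Σ αᵢΔT Lᵢ = 16.3×10⁻⁶×72×150 + 10.1×10⁻⁶×72×340 + 17.1×10⁻⁶×72×550 = 1.1 mm.
The walls prevent any net length change, so an axial force P (same in every segment) develops. Compatibility: P · Σ Lᵢ/(AᵢEᵢ) = δ_free.
Σ Lᵢ/(AᵢEᵢ) = 150/(1825×192×10³) + 340/(1875×106×10³) + 550/(1850×114×10³) = 4.747×10⁻⁶ mm/N.
Hence P = δ_free / Σ(L/AE) = 1.1/4.747×10⁻⁶ = 231.8 kN (tensile).
σ_{stainless steel} = P / A = 231800 / 1825 = 127 MPa.

σ ≈ 127 MPa (tensile)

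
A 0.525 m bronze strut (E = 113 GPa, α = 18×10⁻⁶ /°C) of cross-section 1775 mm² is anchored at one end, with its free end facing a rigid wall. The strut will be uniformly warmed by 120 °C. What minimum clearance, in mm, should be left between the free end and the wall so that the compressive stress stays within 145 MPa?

g ≈ 0.46 mm

Free expansion if unrestrained: δ_free = αΔT L = 18×10⁻⁶ × 120 × 525 = 1.134 mm.
A stress of 145 MPa corresponds to the wall pushing the strut back by σL/E = 145×525/(113×10³) = 0.6737 mm.
The gap must absorb the remainder: g_min = 1.134 − 0.6737 = 0.4603 mm.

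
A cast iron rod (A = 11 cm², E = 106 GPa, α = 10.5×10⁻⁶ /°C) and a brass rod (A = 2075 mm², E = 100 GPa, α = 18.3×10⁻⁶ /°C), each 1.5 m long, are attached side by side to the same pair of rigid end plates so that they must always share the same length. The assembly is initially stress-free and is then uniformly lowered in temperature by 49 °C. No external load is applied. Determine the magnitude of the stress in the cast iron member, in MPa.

Both members must finish at the same length. With the larger α, the brass tends to over-contract; the plates restrain it, putting the brass in tension and the cast iron in compression. With no external load the two internal forces are equal and opposite, magnitude P.
Equating the net (thermal + elastic) strains gives |α₁ − α₂|·ΔT = P·[1/(A₁E₁) + 1/(A₂E₂)].
|α₁ − α₂|·ΔT = 7.8×10⁻⁶ × 49 = 0.0003822.
1/(A₁E₁) + 1/(A₂E₂) = 1/(1100×106×10³) + 1/(2075×100×10³) = 1.34×10⁻⁸ N⁻¹.
So P = 0.0003822 / 1.34×10⁻⁸ = 28.53 kN.
σ_{cast iron} = P/A₁ = 28530/1100 = 25.94 MPa, compressive.

σ ≈ 25.9 MPa (compressive)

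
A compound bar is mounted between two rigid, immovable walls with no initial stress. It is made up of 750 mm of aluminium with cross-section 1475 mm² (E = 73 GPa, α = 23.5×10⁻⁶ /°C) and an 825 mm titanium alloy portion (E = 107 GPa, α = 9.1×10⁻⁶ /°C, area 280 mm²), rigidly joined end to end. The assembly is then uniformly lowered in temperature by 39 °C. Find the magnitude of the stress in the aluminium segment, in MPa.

Free thermal contraction of the whole bar: Σ αᵢΔT Lᵢ = 23.5×10⁻⁶×39×750 + 9.1×10⁻⁶×39×825 = 0.9802 mm.
The walls prevent any net length change, so an axial force P (same in every segment) develops. Compatibility: P · Σ Lᵢ/(AᵢEᵢ) = δ_free.
Σ Lᵢ/(AᵢEᵢ) = 750/(1475×73×10³) + 825/(280×107×10³) = 3.45×10⁻⁵ mm/N.
So P = 0.9802 / 3.45×10⁻⁵ = 28.41 kN, tensile.
σ_{aluminium} = P / A = 28410 / 1475 = 19.26 MPa.

σ ≈ 19.3 MPa (tensile)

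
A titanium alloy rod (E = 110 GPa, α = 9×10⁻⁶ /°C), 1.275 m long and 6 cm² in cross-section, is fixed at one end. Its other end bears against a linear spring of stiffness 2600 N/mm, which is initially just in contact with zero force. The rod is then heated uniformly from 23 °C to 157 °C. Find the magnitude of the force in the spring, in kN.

P ≈ 3.81 kN

The unrestrained thermal change is αΔT L = 9×10⁻⁶ × 134 × 1275 = 1.538 mm.
Let P be the compressive force at the spring. The rod shortens elastically by PL/(AE) and the spring compresses by P/k; together these equal δ_free.
P [ L/(AE) + 1/k ] = δ_free → P [ 1275/(600×110×10³) + 1/(2600) ] = 1.538.
P = 1.538 / 0.0004039 = 3807 N.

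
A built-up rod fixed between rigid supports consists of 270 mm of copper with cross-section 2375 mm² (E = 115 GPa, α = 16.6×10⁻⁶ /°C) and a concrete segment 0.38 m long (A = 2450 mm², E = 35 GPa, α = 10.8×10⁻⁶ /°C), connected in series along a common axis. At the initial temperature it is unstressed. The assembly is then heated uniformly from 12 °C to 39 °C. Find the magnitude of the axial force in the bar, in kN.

If the supports were absent, the total length change would be Σ αᵢΔT Lᵢ = 16.6×10⁻⁶×27×270 + 10.8×10⁻⁶×27×380 = 0.2318 mm.
The rigid supports impose zero overall length change; the single axial force P common to all segments must satisfy P Σ Lᵢ/(AᵢEᵢ) = δ_free.
The series flexibility is Σ Lᵢ/(AᵢEᵢ) = 270/(2375×115×10³) + 380/(2450×35×10³) = 5.42×10⁻⁶ mm/N.
P = 0.2318 / 5.42×10⁻⁶ = 42770 N = 42.77 kN, compressive.

P ≈ 42.8 kN (compressive)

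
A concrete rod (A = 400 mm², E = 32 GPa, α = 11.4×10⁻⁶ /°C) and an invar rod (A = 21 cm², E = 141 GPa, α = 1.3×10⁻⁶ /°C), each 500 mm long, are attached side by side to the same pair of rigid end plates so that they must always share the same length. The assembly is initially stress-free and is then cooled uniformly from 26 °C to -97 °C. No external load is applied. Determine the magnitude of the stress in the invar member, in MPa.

σ ≈ 7.26 MPa (compressive)

Both members must finish at the same length. With the larger α, the concrete tends to over-contract; the plates restrain it, putting the concrete in tension and the invar in compression. With no external load the two internal forces are equal and opposite, magnitude P.
Setting the final lengths equal and cancelling L: (α₁ − α₂)ΔT = P/(A₁E₁) + P/(A₂E₂).
|α₁ − α₂|·ΔT = 10.1×10⁻⁶ × 123 = 0.001242.
1/(A₁E₁) + 1/(A₂E₂) = 1/(400×32×10³) + 1/(2100×141×10³) = 8.15×10⁻⁸ N⁻¹.
P = 0.001242 / 8.15×10⁻⁸ = 15240 N = 15.24 kN.
σ_{invar} = P/A₂ = 15240/2100 = 7.258 MPa, compressive.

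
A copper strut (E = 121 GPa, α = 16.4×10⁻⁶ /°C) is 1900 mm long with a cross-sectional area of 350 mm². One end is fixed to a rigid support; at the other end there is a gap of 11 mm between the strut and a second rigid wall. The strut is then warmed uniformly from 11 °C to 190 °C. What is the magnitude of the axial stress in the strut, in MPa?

σ ≈ 0 MPa

Free thermal elongation = αΔT L = 16.4×10⁻⁶ × 179 × 1900 = 5.578 mm.
This is smaller than the 11 mm clearance, so the strut expands freely without reaching the stop — the stress is zero.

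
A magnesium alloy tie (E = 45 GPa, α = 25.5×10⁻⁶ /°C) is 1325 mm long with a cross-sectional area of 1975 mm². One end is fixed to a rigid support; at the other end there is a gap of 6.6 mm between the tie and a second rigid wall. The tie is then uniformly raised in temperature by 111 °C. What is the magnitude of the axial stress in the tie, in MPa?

Free thermal elongation = αΔT L = 25.5×10⁻⁶ × 111 × 1325 = 3.75 mm.
This is smaller than the 6.6 mm clearance, so the tie expands freely without reaching the stop — the stress is zero.

σ ≈ 0 MPa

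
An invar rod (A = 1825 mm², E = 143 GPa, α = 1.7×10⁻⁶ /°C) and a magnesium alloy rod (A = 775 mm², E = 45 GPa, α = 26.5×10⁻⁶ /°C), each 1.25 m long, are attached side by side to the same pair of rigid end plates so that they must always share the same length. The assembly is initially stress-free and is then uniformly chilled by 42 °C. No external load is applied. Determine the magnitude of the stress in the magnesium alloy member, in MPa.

σ ≈ 41.3 MPa (tensile)

Equilibrium of a rigid end plate with no external load gives equal and opposite internal forces ±P in the two members. Since α_{magnesium alloy} > α_{invar}, cooling drives the magnesium alloy into tension and the invar into compression.
Equating the net (thermal + elastic) strains gives |α₁ − α₂|·ΔT = P·[1/(A₁E₁) + 1/(A₂E₂)].
|α₁ − α₂|·ΔT = 24.8×10⁻⁶ × 42 = 0.001042.
1/(A₁E₁) + 1/(A₂E₂) = 1/(1825×143×10³) + 1/(775×45×10³) = 3.251×10⁻⁸ N⁻¹.
So P = 0.001042 / 3.251×10⁻⁸ = 32.04 kN.
σ_{magnesium alloy} = P/A₂ = 32040/775 = 41.35 MPa, tensile.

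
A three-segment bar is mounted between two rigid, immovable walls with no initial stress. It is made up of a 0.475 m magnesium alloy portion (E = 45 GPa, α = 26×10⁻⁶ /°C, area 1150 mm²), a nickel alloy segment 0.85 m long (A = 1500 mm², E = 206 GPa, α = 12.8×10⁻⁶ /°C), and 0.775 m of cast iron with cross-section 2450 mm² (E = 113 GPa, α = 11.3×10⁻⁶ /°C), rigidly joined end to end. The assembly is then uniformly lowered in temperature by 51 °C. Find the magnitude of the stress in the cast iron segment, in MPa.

If the supports were absent, the total length change would be Σ αᵢΔT Lᵢ = 26×10⁻⁶×51×475 + 12.8×10⁻⁶×51×850 + 11.3×10⁻⁶×51×775 = 1.631 mm.
Since the ends are fixed, an axial force P builds up, equal in every segment, with P · Σ Lᵢ/(AᵢEᵢ) = δ_free.
The series flexibility is Σ Lᵢ/(AᵢEᵢ) = 475/(1150×45×10³) + 850/(1500×206×10³) + 775/(2450×113×10³) = 1.473×10⁻⁵ mm/N.
So P = 1.631 / 1.473×10⁻⁵ = 110.8 kN, tensile.
σ_{cast iron} = P / A = 110800 / 2450 = 45.21 MPa.

σ ≈ 45.2 MPa (tensile)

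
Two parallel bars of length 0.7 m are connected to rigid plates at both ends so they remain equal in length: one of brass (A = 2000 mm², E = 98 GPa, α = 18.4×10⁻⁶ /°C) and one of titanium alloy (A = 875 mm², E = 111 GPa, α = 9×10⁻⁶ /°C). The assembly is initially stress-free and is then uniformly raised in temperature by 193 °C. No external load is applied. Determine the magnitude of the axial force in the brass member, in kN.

Both members must finish at the same length. With the larger α, the brass tends to over-expand; the plates restrain it, putting the brass in compression and the titanium alloy in tension. With no external load the two internal forces are equal and opposite, magnitude P.
Equating the net (thermal + elastic) strains gives |α₁ − α₂|·ΔT = P·[1/(A₁E₁) + 1/(A₂E₂)].
|α₁ − α₂|·ΔT = 9.4×10⁻⁶ × 193 = 0.001814.
1/(A₁E₁) + 1/(A₂E₂) = 1/(2000×98×10³) + 1/(875×111×10³) = 1.54×10⁻⁸ N⁻¹.
P = 0.001814 / 1.54×10⁻⁸ = 117800 N = 117.8 kN.

P ≈ 118 kN (compressive in the brass)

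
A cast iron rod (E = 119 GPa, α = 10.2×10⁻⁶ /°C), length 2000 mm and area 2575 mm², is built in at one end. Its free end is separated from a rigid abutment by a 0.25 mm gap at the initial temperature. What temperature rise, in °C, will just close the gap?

The gap closes when αΔT L = 0.25 mm, since the rod is still unstressed at that instant.
So ΔT = g/(αL) = 0.25/(10.2×10⁻⁶ × 2000) = 12.25 °C.

ΔT ≈ 12.3 °C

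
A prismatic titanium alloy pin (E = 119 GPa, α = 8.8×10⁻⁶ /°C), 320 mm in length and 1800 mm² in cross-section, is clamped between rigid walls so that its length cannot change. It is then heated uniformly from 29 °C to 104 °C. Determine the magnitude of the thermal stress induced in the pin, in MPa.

σ ≈ 78.5 MPa (compressive)

The supports are rigid, so the total axial strain is zero. The restrained thermal strain is ε = αΔT = 8.8×10⁻⁶ × 75 = 660×10⁻⁶.
The stress required to suppress this strain is σ = Eε = 119×10³ × 660×10⁻⁶ = 78.54 MPa, compressive since the pin is trying to expand.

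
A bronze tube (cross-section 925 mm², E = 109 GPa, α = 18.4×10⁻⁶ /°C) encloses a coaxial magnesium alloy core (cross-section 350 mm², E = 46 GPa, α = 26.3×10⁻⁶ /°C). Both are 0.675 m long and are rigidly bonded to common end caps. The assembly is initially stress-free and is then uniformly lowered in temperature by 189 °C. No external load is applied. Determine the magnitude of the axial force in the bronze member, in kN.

P ≈ 20.7 kN (compressive in the bronze)

Equilibrium of a rigid end plate with no external load gives equal and opposite internal forces ±P in the two members. Since α_{magnesium alloy} > α_{bronze}, cooling drives the magnesium alloy into tension and the bronze into compression.
Setting the final lengths equal and cancelling L: (α₁ − α₂)ΔT = P/(A₁E₁) + P/(A₂E₂).
|α₁ − α₂|·ΔT = 7.9×10⁻⁶ × 189 = 0.001493.
1/(A₁E₁) + 1/(A₂E₂) = 1/(925×109×10³) + 1/(350×46×10³) = 7.203×10⁻⁸ N⁻¹.
So P = 0.001493 / 7.203×10⁻⁸ = 20.73 kN.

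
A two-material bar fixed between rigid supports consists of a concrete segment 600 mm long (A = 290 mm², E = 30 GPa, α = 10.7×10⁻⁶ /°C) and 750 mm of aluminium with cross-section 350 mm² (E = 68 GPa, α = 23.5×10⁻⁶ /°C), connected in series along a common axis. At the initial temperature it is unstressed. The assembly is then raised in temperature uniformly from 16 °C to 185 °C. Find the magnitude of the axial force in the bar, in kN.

Free thermal expansion of the whole bar: Σ αᵢΔT Lᵢ = 10.7×10⁻⁶×169×600 + 23.5×10⁻⁶×169×750 = 4.064 mm.
The walls prevent any net length change, so an axial force P (same in every segment) develops. Compatibility: P · Σ Lᵢ/(AᵢEᵢ) = δ_free.
The series flexibility is Σ Lᵢ/(AᵢEᵢ) = 600/(290×30×10³) + 750/(350×68×10³) = 0.0001005 mm/N.
Hence P = δ_free / Σ(L/AE) = 4.064/0.0001005 = 40.44 kN (compressive).

P ≈ 40.4 kN (compressive)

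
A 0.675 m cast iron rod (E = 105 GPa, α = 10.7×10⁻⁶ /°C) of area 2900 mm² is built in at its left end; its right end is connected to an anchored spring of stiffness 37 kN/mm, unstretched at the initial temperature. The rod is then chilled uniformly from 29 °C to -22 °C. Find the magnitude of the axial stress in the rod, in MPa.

σ ≈ 4.34 MPa (tensile)

If the spring were absent the rod would shorten by αΔT L = 10.7×10⁻⁶ × 51 × 675 = 0.3683 mm.
Let P be the tensile force in the spring. The rod extends elastically by PL/(AE) and the spring stretches by P/k; together these equal δ_free.
So P = δ_free / [L/(AE) + 1/k] = 0.3683 / [ 675/(2900×105×10³) + 1/(37×10³) ].
P = 0.3683 / 2.924×10⁻⁵ = 12600 N.
σ = P/A = 12600/2900 = 4.343 MPa.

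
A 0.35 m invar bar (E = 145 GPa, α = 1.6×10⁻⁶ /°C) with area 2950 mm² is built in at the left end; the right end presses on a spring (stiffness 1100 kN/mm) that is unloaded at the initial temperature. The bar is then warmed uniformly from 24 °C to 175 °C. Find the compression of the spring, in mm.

Free thermal expansion: δ_free = αΔT L = 1.6×10⁻⁶ × 151 × 350 = 0.08456 mm.
With a force P in the spring, the elastic change of the bar is PL/(AE) and that of the spring is P/k; compatibility requires their sum to equal δ_free.
So P = δ_free / [L/(AE) + 1/k] = 0.08456 / [ 350/(2950×145×10³) + 1/(1100×10³) ].
P = 0.08456 / 1.727×10⁻⁶ = 48950 N.
Spring compression = P/k = 48950/(1100×10³) = 0.0445 mm.

δ ≈ 0.0445 mm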